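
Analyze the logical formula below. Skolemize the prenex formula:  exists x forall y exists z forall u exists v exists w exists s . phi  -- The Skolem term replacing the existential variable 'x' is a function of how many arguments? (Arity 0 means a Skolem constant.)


Quantifier prefix: exists x forall y exists z forall u exists v exists w exists s
'x' is existentially quantified at position 1.
No universal quantifiers precede it.
Skolem function arity = 0 (a Skolem constant)

0


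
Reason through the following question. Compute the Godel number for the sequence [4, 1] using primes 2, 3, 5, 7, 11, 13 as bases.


Encode each element as an exponent of the corresponding prime:
  2^4 = 16
  3^1 = 3
Product = 16 * 3 = 48

48


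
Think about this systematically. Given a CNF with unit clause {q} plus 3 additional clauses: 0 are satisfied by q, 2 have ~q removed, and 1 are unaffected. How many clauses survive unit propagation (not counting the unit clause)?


Satisfied (removed): 0
Shortened (remain): 2
Unchanged (remain): 1
Remaining = 2 + 1 = 3

3


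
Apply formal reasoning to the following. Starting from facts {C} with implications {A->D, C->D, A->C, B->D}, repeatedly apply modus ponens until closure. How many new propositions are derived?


Initial facts: {C}
Apply modus ponens to closure:
  C and C->D  =>  D
Final known: {C, D}
New propositions: {D}
Count = 1

1


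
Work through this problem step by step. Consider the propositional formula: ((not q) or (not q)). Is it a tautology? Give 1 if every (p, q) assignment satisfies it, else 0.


Check all 4 assignments:
p=0, q=0: 1
p=0, q=1: 0
p=1, q=0: 1
p=1, q=1: 0
Satisfying count = 2/4.
Tautology iff count = 4: no.

0


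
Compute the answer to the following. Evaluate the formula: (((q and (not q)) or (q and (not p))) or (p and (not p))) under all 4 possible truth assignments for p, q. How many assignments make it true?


Check all 4 assignments:
p=0, q=0: 0
p=0, q=1: 1
p=1, q=0: 0
p=1, q=1: 0
Count of True = 1

1


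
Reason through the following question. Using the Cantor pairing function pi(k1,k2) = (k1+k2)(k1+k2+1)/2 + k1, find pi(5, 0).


k1 + k2 = 5
(k1+k2)(k1+k2+1)/2 = 5 * 6 / 2 = 15
pi = 15 + 5 = 20

20


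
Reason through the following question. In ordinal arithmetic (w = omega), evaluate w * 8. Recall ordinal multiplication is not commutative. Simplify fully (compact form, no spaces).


Compute w * 8.
Ordinal * is associative and left-distributive over +, but NOT commutative; for finite n>1, n*w = w but w*n stays w*n.
w * 8 means 8 copies of w concatenated: w*8.
Result = w*8

w*8


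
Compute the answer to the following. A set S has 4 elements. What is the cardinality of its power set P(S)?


The power set of a set with n elements has 2^n elements.
|P(S)| = 2^4 = 16

16


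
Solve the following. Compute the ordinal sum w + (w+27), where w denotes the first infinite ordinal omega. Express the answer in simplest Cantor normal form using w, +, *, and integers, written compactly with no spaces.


Compute w + (w+27).
Ordinal + is associative but NOT commutative; for finite n>0, n + w = w but w + n stays w+n.
w + (w+27) = (w+w) + 27 = w*2+27.
Result = w*2+27

w*2+27


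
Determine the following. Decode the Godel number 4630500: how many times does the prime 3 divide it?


Factorize 4630500 by dividing by 3 repeatedly.
Division steps: 3 divides 4630500 exactly 3 time(s).
Exponent of 3 = 3

3


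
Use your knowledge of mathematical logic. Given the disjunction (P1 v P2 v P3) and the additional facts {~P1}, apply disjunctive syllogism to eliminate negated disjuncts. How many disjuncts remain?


Original disjuncts (3): P1, P2, P3
Negated (eliminate): ~P1
Remaining disjuncts: P2, P3
Count = 3 - 1 = 2

2


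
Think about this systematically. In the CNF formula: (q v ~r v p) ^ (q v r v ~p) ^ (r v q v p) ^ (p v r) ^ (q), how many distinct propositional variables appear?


Identify each variable that appears in the formula.
Variables found: p, q, r
Count = 3

3


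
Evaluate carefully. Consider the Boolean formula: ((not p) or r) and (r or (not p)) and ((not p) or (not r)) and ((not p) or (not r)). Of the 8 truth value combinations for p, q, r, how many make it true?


Evaluate all 8 assignments for p, q, r:
p=0, q=0, r=0: 1
p=0, q=0, r=1: 1
p=0, q=1, r=0: 1
p=0, q=1, r=1: 1
p=1, q=0, r=0: 0
p=1, q=0, r=1: 0
p=1, q=1, r=0: 0
p=1, q=1, r=1: 0
Satisfying count = 4

4


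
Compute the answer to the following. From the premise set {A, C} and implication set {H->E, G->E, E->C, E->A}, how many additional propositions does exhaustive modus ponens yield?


Initial facts: {A, C}
Apply modus ponens to closure:
  (no implication fires)
Final known: {A, C}
New propositions: {(none)}
Count = 0

0


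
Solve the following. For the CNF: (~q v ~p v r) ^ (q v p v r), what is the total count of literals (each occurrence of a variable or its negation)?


Counting literals in each clause:
Clause 1: 3 literal(s)
Clause 2: 3 literal(s)
Total = 6

6


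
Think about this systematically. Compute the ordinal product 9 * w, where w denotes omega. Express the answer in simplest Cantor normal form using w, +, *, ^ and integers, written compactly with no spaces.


Compute 9 * w.
Ordinal * is associative and left-distributive over +, but NOT commutative; for finite n>1, n*w = w but w*n stays w*n.
For finite n>0, n * w = sup{n*k : k<w} = w. So 9 * w = w.
Result = w

w


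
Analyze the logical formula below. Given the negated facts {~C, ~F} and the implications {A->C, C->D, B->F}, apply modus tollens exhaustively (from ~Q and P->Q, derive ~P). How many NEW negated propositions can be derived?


Initial negated facts: {~C, ~F}
Apply modus tollens to closure:
  ~C and A->C  =>  ~A
  ~F and B->F  =>  ~B
Final negated: {~A, ~B, ~C, ~F}
New negations: {~A, ~B}
Count = 2

2


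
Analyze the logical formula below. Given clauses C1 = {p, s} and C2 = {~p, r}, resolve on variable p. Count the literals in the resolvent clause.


Remove p from C1 and ~p from C2.
C1 remainder: {s}
C2 remainder: {r}
Union (resolvent): {r, s}
Resolvent has 2 literal(s).

2


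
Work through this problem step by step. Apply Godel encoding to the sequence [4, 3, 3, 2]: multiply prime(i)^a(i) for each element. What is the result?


Encode each element as an exponent of the corresponding prime:
  2^4 = 16
  3^3 = 27
  5^3 = 125
  7^2 = 49
Product = 16 * 27 * 125 * 49 = 2646000

2646000


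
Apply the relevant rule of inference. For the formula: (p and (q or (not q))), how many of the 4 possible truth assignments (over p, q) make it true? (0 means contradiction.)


Check all 4 assignments:
p=0, q=0: 0
p=0, q=1: 0
p=1, q=0: 1
p=1, q=1: 1
Count of True = 2

2


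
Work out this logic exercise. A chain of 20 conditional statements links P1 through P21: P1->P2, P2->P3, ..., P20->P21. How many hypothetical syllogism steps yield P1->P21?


With 20 implications in a chain connecting 21 propositions:
P1->P2, P2->P3, ..., P20->P21
Steps needed = (number of implications) - 1 = 20 - 1 = 19

19


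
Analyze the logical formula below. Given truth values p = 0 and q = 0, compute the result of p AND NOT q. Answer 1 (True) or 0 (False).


p = 0, q = 0
Operation: p AND NOT q
Evaluate: 0 AND NOT 0 = 0

0


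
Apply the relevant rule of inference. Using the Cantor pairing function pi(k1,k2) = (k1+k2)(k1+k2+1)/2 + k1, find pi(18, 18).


k1 + k2 = 36
(k1+k2)(k1+k2+1)/2 = 36 * 37 / 2 = 666
pi = 666 + 18 = 684

684


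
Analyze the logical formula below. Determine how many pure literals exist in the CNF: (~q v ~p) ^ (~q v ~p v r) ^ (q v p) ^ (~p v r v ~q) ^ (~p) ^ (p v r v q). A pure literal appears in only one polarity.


Check each variable for pure literal status:
p: mixed (not pure)
q: mixed (not pure)
r: pure positive
Pure literal count = 1

1


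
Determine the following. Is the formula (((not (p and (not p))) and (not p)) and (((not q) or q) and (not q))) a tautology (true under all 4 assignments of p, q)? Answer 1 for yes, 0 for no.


Check all 4 assignments:
p=0, q=0: 1
p=0, q=1: 0
p=1, q=0: 0
p=1, q=1: 0
Satisfying count = 1/4.
Tautology iff count = 4: no.

0


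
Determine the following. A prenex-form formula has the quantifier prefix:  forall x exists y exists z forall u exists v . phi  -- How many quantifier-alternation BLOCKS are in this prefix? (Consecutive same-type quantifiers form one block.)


Quantifier-type sequence: A E E A E  (A=forall, E=exists)
Group into maximal same-type runs:
  Ax1 | Ex2 | Ax1 | Ex1
Number of blocks = 4

4


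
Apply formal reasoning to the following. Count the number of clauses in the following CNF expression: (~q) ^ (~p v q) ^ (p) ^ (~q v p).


A CNF formula is a conjunction of clauses.
Clauses are separated by ^.
Counting the conjuncts: 4 clauses.

4


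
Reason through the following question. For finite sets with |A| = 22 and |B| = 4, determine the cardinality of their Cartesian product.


The Cartesian product A x B contains all ordered pairs (a, b).
|A x B| = |A| * |B| = 22 * 4 = 88

88


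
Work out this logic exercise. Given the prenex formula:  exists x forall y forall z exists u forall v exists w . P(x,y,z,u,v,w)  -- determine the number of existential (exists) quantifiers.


Quantifier prefix: exists x forall y forall z exists u forall v exists w
Mark each quantifier type:
  E U U E U E
Universal count = 3, Existential count = 3
Asked for existential (exists) quantifiers: 3

3


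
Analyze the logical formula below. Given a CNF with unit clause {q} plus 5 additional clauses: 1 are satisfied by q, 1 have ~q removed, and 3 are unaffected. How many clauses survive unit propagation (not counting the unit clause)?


Satisfied (removed): 1
Shortened (remain): 1
Unchanged (remain): 3
Remaining = 1 + 3 = 4

4


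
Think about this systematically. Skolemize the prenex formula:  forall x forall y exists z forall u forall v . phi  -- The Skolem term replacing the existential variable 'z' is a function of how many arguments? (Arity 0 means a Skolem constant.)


Quantifier prefix: forall x forall y exists z forall u forall v
'z' is existentially quantified at position 3.
Universal variables preceding it: x, y
Skolem function arity = 2

2


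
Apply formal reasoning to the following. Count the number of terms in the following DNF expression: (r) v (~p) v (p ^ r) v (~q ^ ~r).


A DNF formula is a disjunction of terms (conjunctions).
Terms are separated by v.
Counting the disjuncts: 4 terms.

4


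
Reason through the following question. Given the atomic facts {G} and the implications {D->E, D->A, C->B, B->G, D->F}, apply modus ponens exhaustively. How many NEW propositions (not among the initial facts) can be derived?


Initial facts: {G}
Apply modus ponens to closure:
  (no implication fires)
Final known: {G}
New propositions: {(none)}
Count = 0

0


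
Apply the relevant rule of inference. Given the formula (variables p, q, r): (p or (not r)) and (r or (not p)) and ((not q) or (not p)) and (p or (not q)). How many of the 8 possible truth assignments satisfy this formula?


Evaluate all 8 assignments for p, q, r:
p=0, q=0, r=0: 1
p=0, q=0, r=1: 0
p=0, q=1, r=0: 0
p=0, q=1, r=1: 0
p=1, q=0, r=0: 0
p=1, q=0, r=1: 1
p=1, q=1, r=0: 0
p=1, q=1, r=1: 0
Satisfying count = 2

2


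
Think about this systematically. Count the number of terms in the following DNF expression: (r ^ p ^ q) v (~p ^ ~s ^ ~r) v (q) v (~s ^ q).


A DNF formula is a disjunction of terms (conjunctions).
Terms are separated by v.
Counting the disjuncts: 4 terms.

4


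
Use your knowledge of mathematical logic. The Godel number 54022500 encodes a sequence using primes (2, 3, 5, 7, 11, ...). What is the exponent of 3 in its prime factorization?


Factorize 54022500 by dividing by 3 repeatedly.
Division steps: 3 divides 54022500 exactly 2 time(s).
Exponent of 3 = 2

2


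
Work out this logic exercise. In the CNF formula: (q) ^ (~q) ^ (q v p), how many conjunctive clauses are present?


A CNF formula is a conjunction of clauses.
Clauses are separated by ^.
Counting the conjuncts: 3 clauses.

3


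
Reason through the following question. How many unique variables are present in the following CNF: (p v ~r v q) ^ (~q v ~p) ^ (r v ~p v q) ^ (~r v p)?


Identify each variable that appears in the formula.
Variables found: p, q, r
Count = 3

3


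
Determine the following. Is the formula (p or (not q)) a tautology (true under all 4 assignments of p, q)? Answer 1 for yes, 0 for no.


Check all 4 assignments:
p=0, q=0: 1
p=0, q=1: 0
p=1, q=0: 1
p=1, q=1: 1
Satisfying count = 3/4.
Tautology iff count = 4: no.

0


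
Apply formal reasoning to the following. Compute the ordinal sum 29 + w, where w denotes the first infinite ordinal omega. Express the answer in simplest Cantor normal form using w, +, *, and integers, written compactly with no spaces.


Compute 29 + w.
Ordinal + is associative but NOT commutative; for finite n>0, n + w = w but w + n stays w+n.
Any finite left addend is absorbed by w on the right: 29 + w = w.
Result = w

w


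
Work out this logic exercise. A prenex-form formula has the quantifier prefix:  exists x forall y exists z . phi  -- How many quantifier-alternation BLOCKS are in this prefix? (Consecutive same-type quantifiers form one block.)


Quantifier-type sequence: E A E  (A=forall, E=exists)
Group into maximal same-type runs:
  Ex1 | Ax1 | Ex1
Number of blocks = 3

3


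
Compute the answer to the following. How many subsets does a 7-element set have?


The power set of a set with n elements has 2^n elements.
|P(S)| = 2^7 = 128

128


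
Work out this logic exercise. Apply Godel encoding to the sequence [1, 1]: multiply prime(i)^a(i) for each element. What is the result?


Encode each element as an exponent of the corresponding prime:
  2^1 = 2
  3^1 = 3
Product = 2 * 3 = 6

6


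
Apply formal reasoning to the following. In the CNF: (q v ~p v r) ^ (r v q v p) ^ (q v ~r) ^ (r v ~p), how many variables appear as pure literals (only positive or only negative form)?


Check each variable for pure literal status:
p: mixed (not pure)
q: pure positive
r: mixed (not pure)
Pure literal count = 1

1


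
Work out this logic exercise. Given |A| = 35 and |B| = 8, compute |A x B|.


The Cartesian product A x B contains all ordered pairs (a, b).
|A x B| = |A| * |B| = 35 * 8 = 280

280


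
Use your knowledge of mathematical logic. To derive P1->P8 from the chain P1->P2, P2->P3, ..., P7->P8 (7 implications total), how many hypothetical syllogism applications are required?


With 7 implications in a chain connecting 8 propositions:
P1->P2, P2->P3, ..., P7->P8
Steps needed = (number of implications) - 1 = 7 - 1 = 6

6


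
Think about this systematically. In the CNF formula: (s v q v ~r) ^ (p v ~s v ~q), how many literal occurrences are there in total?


Counting literals in each clause:
Clause 1: 3 literal(s)
Clause 2: 3 literal(s)
Total = 6

6


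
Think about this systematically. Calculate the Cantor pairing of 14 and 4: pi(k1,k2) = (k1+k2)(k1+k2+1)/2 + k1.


k1 + k2 = 18
(k1+k2)(k1+k2+1)/2 = 18 * 19 / 2 = 171
pi = 171 + 14 = 185

185


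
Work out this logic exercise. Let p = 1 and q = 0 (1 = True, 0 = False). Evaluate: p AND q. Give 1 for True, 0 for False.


p = 1, q = 0
Operation: p AND q
Evaluate: 1 AND 0 = 0

0


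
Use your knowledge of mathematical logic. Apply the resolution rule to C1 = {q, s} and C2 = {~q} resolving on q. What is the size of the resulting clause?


Remove q from C1 and ~q from C2.
C1 remainder: {s}
C2 remainder: {}
Union (resolvent): {s}
Resolvent has 1 literal(s).

1


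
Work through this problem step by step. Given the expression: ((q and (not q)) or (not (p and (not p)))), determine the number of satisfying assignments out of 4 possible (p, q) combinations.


Check all 4 assignments:
p=0, q=0: 1
p=0, q=1: 1
p=1, q=0: 1
p=1, q=1: 1
Count of True = 4

4


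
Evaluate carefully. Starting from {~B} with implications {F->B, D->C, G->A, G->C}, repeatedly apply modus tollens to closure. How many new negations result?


Initial negated facts: {~B}
Apply modus tollens to closure:
  ~B and F->B  =>  ~F
Final negated: {~B, ~F}
New negations: {~F}
Count = 1

1


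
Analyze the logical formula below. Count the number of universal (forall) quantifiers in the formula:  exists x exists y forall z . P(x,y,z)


Quantifier prefix: exists x exists y forall z
Mark each quantifier type:
  E E U
Universal count = 1, Existential count = 2
Asked for universal (forall) quantifiers: 1

1


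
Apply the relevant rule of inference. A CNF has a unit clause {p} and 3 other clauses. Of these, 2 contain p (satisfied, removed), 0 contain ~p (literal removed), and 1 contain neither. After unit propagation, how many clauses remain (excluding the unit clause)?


Satisfied (removed): 2
Shortened (remain): 0
Unchanged (remain): 1
Remaining = 0 + 1 = 1

1


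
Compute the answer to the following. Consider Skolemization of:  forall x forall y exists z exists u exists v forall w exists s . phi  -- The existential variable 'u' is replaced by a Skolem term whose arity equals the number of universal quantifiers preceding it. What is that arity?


Quantifier prefix: forall x forall y exists z exists u exists v forall w exists s
'u' is existentially quantified at position 4.
Universal variables preceding it: x, y
Skolem function arity = 2

2


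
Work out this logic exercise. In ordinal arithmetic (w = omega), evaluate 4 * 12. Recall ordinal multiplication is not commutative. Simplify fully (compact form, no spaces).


Compute 4 * 12.
Ordinal * is associative and left-distributive over +, but NOT commutative; for finite n>1, n*w = w but w*n stays w*n.
Both finite; ordinal * agrees with natural *: 4 * 12 = 48.
Result = 48

48


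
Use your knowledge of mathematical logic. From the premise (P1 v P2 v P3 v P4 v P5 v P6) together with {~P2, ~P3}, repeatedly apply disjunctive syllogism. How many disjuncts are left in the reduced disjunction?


Original disjuncts (6): P1, P2, P3, P4, P5, P6
Negated (eliminate): ~P2, ~P3
Remaining disjuncts: P1, P4, P5, P6
Count = 6 - 2 = 4

4


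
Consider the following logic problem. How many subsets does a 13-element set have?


The power set of a set with n elements has 2^n elements.
|P(S)| = 2^13 = 8192

8192


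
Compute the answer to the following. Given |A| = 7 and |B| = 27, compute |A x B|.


The Cartesian product A x B contains all ordered pairs (a, b).
|A x B| = |A| * |B| = 7 * 27 = 189

189


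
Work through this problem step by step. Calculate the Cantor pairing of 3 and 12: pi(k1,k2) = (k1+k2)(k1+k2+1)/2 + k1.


k1 + k2 = 15
(k1+k2)(k1+k2+1)/2 = 15 * 16 / 2 = 120
pi = 120 + 3 = 123

123


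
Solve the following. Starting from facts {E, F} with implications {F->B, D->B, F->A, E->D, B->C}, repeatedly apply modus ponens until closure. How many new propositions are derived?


Initial facts: {E, F}
Apply modus ponens to closure:
  F and F->B  =>  B
  F and F->A  =>  A
  E and E->D  =>  D
  B and B->C  =>  C
Final known: {A, B, C, D, E, F}
New propositions: {A, B, C, D}
Count = 4

4


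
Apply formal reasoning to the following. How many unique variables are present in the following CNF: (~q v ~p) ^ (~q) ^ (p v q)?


Identify each variable that appears in the formula.
Variables found: p, q
Count = 2

2


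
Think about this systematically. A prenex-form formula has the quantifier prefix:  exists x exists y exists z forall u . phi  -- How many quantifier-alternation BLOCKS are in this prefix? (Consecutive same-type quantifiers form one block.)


Quantifier-type sequence: E E E A  (A=forall, E=exists)
Group into maximal same-type runs:
  Ex3 | Ax1
Number of blocks = 2

2


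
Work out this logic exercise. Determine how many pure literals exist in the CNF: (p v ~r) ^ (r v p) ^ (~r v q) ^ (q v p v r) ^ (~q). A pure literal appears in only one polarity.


Check each variable for pure literal status:
p: pure positive
q: mixed (not pure)
r: mixed (not pure)
Pure literal count = 1

1


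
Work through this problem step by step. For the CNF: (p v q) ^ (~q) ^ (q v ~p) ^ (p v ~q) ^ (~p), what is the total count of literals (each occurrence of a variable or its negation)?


Counting literals in each clause:
Clause 1: 2 literal(s)
Clause 2: 1 literal(s)
Clause 3: 2 literal(s)
Clause 4: 2 literal(s)
Clause 5: 1 literal(s)
Total = 8

8


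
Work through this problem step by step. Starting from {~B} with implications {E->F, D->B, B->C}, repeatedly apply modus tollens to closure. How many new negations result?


Initial negated facts: {~B}
Apply modus tollens to closure:
  ~B and D->B  =>  ~D
Final negated: {~B, ~D}
New negations: {~D}
Count = 1

1


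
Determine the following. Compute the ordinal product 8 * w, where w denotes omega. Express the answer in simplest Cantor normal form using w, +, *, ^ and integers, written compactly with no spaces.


Compute 8 * w.
Ordinal * is associative and left-distributive over +, but NOT commutative; for finite n>1, n*w = w but w*n stays w*n.
For finite n>0, n * w = sup{n*k : k<w} = w. So 8 * w = w.
Result = w

w


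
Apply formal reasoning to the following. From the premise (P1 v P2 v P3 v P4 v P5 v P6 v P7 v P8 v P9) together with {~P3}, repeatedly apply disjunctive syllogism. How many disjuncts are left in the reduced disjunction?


Original disjuncts (9): P1, P2, P3, P4, P5, P6, P7, P8, P9
Negated (eliminate): ~P3
Remaining disjuncts: P1, P2, P4, P5, P6, P7, P8, P9
Count = 9 - 1 = 8

8


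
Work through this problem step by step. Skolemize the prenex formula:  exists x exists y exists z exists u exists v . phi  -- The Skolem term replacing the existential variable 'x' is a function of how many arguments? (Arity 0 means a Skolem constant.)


Quantifier prefix: exists x exists y exists z exists u exists v
'x' is existentially quantified at position 1.
No universal quantifiers precede it.
Skolem function arity = 0 (a Skolem constant)

0


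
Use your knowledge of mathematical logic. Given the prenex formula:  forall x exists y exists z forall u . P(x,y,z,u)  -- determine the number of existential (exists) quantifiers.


Quantifier prefix: forall x exists y exists z forall u
Mark each quantifier type:
  U E E U
Universal count = 2, Existential count = 2
Asked for existential (exists) quantifiers: 2

2


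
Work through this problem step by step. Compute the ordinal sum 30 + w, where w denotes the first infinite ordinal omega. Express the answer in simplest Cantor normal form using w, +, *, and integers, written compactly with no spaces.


Compute 30 + w.
Ordinal + is associative but NOT commutative; for finite n>0, n + w = w but w + n stays w+n.
Any finite left addend is absorbed by w on the right: 30 + w = w.
Result = w

w


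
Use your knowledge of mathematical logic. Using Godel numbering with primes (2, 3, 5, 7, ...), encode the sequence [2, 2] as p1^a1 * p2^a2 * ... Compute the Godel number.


Encode each element as an exponent of the corresponding prime:
  2^2 = 4
  3^2 = 9
Product = 4 * 9 = 36

36


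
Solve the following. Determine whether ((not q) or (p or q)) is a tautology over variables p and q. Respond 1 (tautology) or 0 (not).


Check all 4 assignments:
p=0, q=0: 1
p=0, q=1: 1
p=1, q=0: 1
p=1, q=1: 1
Satisfying count = 4/4.
Tautology iff count = 4: yes.

1


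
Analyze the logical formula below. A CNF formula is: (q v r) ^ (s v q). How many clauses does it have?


A CNF formula is a conjunction of clauses.
Clauses are separated by ^.
Counting the conjuncts: 2 clauses.

2


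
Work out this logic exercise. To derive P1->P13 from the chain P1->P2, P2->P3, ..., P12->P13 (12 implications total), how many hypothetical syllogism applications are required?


With 12 implications in a chain connecting 13 propositions:
P1->P2, P2->P3, ..., P12->P13
Steps needed = (number of implications) - 1 = 12 - 1 = 11

11


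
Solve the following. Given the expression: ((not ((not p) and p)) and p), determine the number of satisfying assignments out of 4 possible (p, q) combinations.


Check all 4 assignments:
p=0, q=0: 0
p=0, q=1: 0
p=1, q=0: 1
p=1, q=1: 1
Count of True = 2

2


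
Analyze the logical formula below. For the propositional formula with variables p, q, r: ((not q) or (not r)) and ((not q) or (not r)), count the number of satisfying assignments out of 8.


Evaluate all 8 assignments for p, q, r:
p=0, q=0, r=0: 1
p=0, q=0, r=1: 1
p=0, q=1, r=0: 1
p=0, q=1, r=1: 0
p=1, q=0, r=0: 1
p=1, q=0, r=1: 1
p=1, q=1, r=0: 1
p=1, q=1, r=1: 0
Satisfying count = 6

6


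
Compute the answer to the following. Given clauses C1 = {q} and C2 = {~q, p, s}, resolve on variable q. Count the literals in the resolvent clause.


Remove q from C1 and ~q from C2.
C1 remainder: {}
C2 remainder: {p, s}
Union (resolvent): {p, s}
Resolvent has 2 literal(s).

2


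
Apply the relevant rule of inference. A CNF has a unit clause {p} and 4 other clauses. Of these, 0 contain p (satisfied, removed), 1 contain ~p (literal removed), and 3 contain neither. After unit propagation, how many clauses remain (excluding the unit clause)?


Satisfied (removed): 0
Shortened (remain): 1
Unchanged (remain): 3
Remaining = 1 + 3 = 4

4


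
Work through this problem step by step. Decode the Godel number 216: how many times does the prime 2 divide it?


Factorize 216 by dividing by 2 repeatedly.
Division steps: 2 divides 216 exactly 3 time(s).
Exponent of 2 = 3

3


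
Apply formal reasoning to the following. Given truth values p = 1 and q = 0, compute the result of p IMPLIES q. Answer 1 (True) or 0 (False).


p = 1, q = 0
Operation: p IMPLIES q
Evaluate: 1 IMPLIES 0 = 0

0


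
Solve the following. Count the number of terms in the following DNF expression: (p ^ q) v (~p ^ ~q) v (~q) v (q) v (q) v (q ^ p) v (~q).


A DNF formula is a disjunction of terms (conjunctions).
Terms are separated by v.
Counting the disjuncts: 7 terms.

7


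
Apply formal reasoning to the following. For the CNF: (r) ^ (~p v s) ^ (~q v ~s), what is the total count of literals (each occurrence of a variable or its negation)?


Counting literals in each clause:
Clause 1: 1 literal(s)
Clause 2: 2 literal(s)
Clause 3: 2 literal(s)
Total = 5

5


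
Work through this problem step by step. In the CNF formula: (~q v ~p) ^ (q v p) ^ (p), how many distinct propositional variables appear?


Identify each variable that appears in the formula.
Variables found: p, q
Count = 2

2


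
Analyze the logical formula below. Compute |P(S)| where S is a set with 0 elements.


The power set of a set with n elements has 2^n elements.
|P(S)| = 2^0 = 1

1


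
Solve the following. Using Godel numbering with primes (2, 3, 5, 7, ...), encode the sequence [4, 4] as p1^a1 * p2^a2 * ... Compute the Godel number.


Encode each element as an exponent of the corresponding prime:
  2^4 = 16
  3^4 = 81
Product = 16 * 81 = 1296

1296


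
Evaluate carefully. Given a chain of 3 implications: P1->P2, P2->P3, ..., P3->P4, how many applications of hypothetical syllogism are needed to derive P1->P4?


With 3 implications in a chain connecting 4 propositions:
P1->P2, P2->P3, ..., P3->P4
Steps needed = (number of implications) - 1 = 3 - 1 = 2

2


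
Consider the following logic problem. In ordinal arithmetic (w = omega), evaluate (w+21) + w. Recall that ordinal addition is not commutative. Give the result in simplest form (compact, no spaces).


Compute (w+21) + w.
Ordinal + is associative but NOT commutative; for finite n>0, n + w = w but w + n stays w+n.
(w+21) + w = w + (21+w) = w + w = w*2 (the finite tail 21 is absorbed by the right w).
Result = w*2

w*2


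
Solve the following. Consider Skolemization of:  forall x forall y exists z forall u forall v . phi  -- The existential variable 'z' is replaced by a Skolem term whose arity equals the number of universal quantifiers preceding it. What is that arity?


Quantifier prefix: forall x forall y exists z forall u forall v
'z' is existentially quantified at position 3.
Universal variables preceding it: x, y
Skolem function arity = 2

2


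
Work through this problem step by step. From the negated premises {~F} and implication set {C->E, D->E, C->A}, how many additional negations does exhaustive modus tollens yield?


Initial negated facts: {~F}
Apply modus tollens to closure:
  (no implication fires)
Final negated: {~F}
New negations: {(none)}
Count = 0

0


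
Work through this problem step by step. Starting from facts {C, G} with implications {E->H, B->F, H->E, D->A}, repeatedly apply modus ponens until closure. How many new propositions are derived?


Initial facts: {C, G}
Apply modus ponens to closure:
  (no implication fires)
Final known: {C, G}
New propositions: {(none)}
Count = 0

0


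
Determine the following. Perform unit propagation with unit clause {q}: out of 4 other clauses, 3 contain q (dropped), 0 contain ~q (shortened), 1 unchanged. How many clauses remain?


Satisfied (removed): 3
Shortened (remain): 0
Unchanged (remain): 1
Remaining = 0 + 1 = 1

1


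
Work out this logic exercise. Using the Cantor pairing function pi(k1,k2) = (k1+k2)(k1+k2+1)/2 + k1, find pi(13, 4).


k1 + k2 = 17
(k1+k2)(k1+k2+1)/2 = 17 * 18 / 2 = 153
pi = 153 + 13 = 166

166


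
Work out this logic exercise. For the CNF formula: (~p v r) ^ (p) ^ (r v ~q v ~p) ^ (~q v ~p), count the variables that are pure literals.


Check each variable for pure literal status:
p: mixed (not pure)
q: pure negative
r: pure positive
Pure literal count = 2

2


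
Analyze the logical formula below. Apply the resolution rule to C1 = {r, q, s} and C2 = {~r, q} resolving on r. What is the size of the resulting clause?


Remove r from C1 and ~r from C2.
C1 remainder: {q, s}
C2 remainder: {q}
Union (resolvent): {q, s}
Resolvent has 2 literal(s).

2


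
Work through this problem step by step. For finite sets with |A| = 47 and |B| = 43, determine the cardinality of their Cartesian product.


The Cartesian product A x B contains all ordered pairs (a, b).
|A x B| = |A| * |B| = 47 * 43 = 2021

2021


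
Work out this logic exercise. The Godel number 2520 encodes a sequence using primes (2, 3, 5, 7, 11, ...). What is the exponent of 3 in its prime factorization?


Factorize 2520 by dividing by 3 repeatedly.
Division steps: 3 divides 2520 exactly 2 time(s).
Exponent of 3 = 2

2


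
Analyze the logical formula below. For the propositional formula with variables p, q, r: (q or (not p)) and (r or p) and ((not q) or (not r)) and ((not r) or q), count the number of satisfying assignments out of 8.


Evaluate all 8 assignments for p, q, r:
p=0, q=0, r=0: 0
p=0, q=0, r=1: 0
p=0, q=1, r=0: 0
p=0, q=1, r=1: 0
p=1, q=0, r=0: 0
p=1, q=0, r=1: 0
p=1, q=1, r=0: 1
p=1, q=1, r=1: 0
Satisfying count = 1

1


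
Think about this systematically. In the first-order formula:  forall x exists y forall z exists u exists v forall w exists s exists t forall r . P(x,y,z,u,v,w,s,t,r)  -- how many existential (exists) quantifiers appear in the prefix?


Quantifier prefix: forall x exists y forall z exists u exists v forall w exists s exists t forall r
Mark each quantifier type:
  U E U E E U E E U
Universal count = 4, Existential count = 5
Asked for existential (exists) quantifiers: 5

5


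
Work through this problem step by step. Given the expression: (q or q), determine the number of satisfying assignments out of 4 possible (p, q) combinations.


Check all 4 assignments:
p=0, q=0: 0
p=0, q=1: 1
p=1, q=0: 0
p=1, q=1: 1
Count of True = 2

2


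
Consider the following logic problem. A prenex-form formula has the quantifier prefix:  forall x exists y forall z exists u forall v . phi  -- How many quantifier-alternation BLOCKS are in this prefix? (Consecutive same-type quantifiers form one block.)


Quantifier-type sequence: A E A E A  (A=forall, E=exists)
Group into maximal same-type runs:
  Ax1 | Ex1 | Ax1 | Ex1 | Ax1
Number of blocks = 5

5


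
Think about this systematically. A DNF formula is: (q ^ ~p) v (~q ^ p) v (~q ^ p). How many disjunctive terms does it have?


A DNF formula is a disjunction of terms (conjunctions).
Terms are separated by v.
Counting the disjuncts: 3 terms.

3


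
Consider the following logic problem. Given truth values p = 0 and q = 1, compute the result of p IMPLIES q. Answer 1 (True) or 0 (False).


p = 0, q = 1
Operation: p IMPLIES q
Evaluate: 0 IMPLIES 1 = 1

1


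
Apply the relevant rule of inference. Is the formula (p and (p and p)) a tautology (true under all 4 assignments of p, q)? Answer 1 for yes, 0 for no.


Check all 4 assignments:
p=0, q=0: 0
p=0, q=1: 0
p=1, q=0: 1
p=1, q=1: 1
Satisfying count = 2/4.
Tautology iff count = 4: no.

0


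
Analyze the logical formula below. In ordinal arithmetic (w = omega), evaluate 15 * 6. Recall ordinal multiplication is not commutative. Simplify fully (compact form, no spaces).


Compute 15 * 6.
Ordinal * is associative and left-distributive over +, but NOT commutative; for finite n>1, n*w = w but w*n stays w*n.
Both finite; ordinal * agrees with natural *: 15 * 6 = 90.
Result = 90

90


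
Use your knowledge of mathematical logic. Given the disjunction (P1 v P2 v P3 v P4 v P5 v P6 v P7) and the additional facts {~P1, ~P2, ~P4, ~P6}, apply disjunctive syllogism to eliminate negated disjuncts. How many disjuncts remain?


Original disjuncts (7): P1, P2, P3, P4, P5, P6, P7
Negated (eliminate): ~P1, ~P2, ~P4, ~P6
Remaining disjuncts: P3, P5, P7
Count = 7 - 4 = 3

3


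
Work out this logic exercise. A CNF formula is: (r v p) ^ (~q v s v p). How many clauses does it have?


A CNF formula is a conjunction of clauses.
Clauses are separated by ^.
Counting the conjuncts: 2 clauses.

2


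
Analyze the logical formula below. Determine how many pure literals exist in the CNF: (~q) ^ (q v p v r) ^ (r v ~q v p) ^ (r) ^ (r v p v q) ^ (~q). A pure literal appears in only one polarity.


Check each variable for pure literal status:
p: pure positive
q: mixed (not pure)
r: pure positive
Pure literal count = 2

2


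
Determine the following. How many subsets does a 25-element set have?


The power set of a set with n elements has 2^n elements.
|P(S)| = 2^25 = 33554432

33554432


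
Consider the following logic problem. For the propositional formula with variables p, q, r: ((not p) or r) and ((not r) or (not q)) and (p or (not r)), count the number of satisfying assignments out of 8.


Evaluate all 8 assignments for p, q, r:
p=0, q=0, r=0: 1
p=0, q=0, r=1: 0
p=0, q=1, r=0: 1
p=0, q=1, r=1: 0
p=1, q=0, r=0: 0
p=1, q=0, r=1: 1
p=1, q=1, r=0: 0
p=1, q=1, r=1: 0
Satisfying count = 3

3


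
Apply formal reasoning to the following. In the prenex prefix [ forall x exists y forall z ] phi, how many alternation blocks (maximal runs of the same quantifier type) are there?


Quantifier-type sequence: A E A  (A=forall, E=exists)
Group into maximal same-type runs:
  Ax1 | Ex1 | Ax1
Number of blocks = 3

3


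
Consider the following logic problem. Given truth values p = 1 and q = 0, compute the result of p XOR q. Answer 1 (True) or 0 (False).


p = 1, q = 0
Operation: p XOR q
Evaluate: 1 XOR 0 = 1

1


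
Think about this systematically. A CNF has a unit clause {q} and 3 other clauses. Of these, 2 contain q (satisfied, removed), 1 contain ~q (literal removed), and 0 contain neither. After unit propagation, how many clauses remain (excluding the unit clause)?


Satisfied (removed): 2
Shortened (remain): 1
Unchanged (remain): 0
Remaining = 1 + 0 = 1

1


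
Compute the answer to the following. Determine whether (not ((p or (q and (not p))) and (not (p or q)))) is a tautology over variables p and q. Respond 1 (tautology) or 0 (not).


Check all 4 assignments:
p=0, q=0: 1
p=0, q=1: 1
p=1, q=0: 1
p=1, q=1: 1
Satisfying count = 4/4.
Tautology iff count = 4: yes.

1


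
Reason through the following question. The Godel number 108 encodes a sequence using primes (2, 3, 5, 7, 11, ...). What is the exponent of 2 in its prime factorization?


Factorize 108 by dividing by 2 repeatedly.
Division steps: 2 divides 108 exactly 2 time(s).
Exponent of 2 = 2

2


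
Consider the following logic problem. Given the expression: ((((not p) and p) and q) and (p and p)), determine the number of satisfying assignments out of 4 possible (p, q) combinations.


Check all 4 assignments:
p=0, q=0: 0
p=0, q=1: 0
p=1, q=0: 0
p=1, q=1: 0
Count of True = 0

0


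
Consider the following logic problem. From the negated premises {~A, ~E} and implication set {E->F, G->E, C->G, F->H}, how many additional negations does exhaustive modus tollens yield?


Initial negated facts: {~A, ~E}
Apply modus tollens to closure:
  ~E and G->E  =>  ~G
  ~G and C->G  =>  ~C
Final negated: {~A, ~C, ~E, ~G}
New negations: {~C, ~G}
Count = 2

2


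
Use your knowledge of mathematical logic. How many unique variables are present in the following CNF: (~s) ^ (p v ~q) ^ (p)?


Identify each variable that appears in the formula.
Variables found: p, q, s
Count = 3

3


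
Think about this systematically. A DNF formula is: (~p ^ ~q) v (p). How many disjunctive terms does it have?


A DNF formula is a disjunction of terms (conjunctions).
Terms are separated by v.
Counting the disjuncts: 2 terms.

2


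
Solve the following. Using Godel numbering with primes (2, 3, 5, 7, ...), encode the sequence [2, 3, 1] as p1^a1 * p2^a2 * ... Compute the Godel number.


Encode each element as an exponent of the corresponding prime:
  2^2 = 4
  3^3 = 27
  5^1 = 5
Product = 4 * 27 * 5 = 540

540


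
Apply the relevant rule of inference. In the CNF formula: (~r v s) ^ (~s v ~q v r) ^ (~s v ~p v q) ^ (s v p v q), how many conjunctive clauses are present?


A CNF formula is a conjunction of clauses.
Clauses are separated by ^.
Counting the conjuncts: 4 clauses.

4


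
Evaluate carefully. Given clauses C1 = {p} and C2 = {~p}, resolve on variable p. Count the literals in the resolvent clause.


Remove p from C1 and ~p from C2.
C1 remainder: {}
C2 remainder: {}
Union (resolvent): {} (empty clause)
Resolvent has 0 literal(s).

0


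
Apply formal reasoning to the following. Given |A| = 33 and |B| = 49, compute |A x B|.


The Cartesian product A x B contains all ordered pairs (a, b).
|A x B| = |A| * |B| = 33 * 49 = 1617

1617


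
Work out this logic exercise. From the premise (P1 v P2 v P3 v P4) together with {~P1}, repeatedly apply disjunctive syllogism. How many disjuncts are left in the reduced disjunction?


Original disjuncts (4): P1, P2, P3, P4
Negated (eliminate): ~P1
Remaining disjuncts: P2, P3, P4
Count = 4 - 1 = 3

3


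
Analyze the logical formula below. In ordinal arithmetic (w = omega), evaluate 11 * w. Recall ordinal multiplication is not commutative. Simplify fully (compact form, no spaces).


Compute 11 * w.
Ordinal * is associative and left-distributive over +, but NOT commutative; for finite n>1, n*w = w but w*n stays w*n.
For finite n>0, n * w = sup{n*k : k<w} = w. So 11 * w = w.
Result = w

w


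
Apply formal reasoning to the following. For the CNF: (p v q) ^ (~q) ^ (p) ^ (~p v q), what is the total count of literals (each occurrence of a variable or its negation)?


Counting literals in each clause:
Clause 1: 2 literal(s)
Clause 2: 1 literal(s)
Clause 3: 1 literal(s)
Clause 4: 2 literal(s)
Total = 6

6


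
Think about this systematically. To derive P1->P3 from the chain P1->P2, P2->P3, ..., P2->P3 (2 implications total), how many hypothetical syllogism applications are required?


With 2 implications in a chain connecting 3 propositions:
P1->P2, P2->P3, ..., P2->P3
Steps needed = (number of implications) - 1 = 2 - 1 = 1

1


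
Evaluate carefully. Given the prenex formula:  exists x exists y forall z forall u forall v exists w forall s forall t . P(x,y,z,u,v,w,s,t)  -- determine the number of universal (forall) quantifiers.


Quantifier prefix: exists x exists y forall z forall u forall v exists w forall s forall t
Mark each quantifier type:
  E E U U U E U U
Universal count = 5, Existential count = 3
Asked for universal (forall) quantifiers: 5

5
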